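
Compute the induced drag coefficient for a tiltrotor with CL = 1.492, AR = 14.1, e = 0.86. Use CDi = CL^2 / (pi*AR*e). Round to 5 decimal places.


Step 1: CL^2 = 1.492^2 = 2.226064
Step 2: pi * AR * e = 3.14159 * 14.1 * 0.86 = 38.094953
Step 3: CDi = 2.226064 / 38.094953 = 0.05843

0.05843


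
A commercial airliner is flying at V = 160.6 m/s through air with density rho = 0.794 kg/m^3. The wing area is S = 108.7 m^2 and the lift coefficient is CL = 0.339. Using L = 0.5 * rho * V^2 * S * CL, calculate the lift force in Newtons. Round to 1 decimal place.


Step 1: Calculate dynamic pressure q = 0.5 * 0.794 * 160.6^2 = 0.5 * 0.794 * 25792.36 = 10239.5669 Pa
Step 2: Multiply by wing area and lift coefficient: L = 10239.5669 * 108.7 * 0.339
Step 3: L = 1113040.9242 * 0.339 = 377320.9 N

377320.9


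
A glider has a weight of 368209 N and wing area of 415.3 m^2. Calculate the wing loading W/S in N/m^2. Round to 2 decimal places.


Step 1: Wing loading = W / S = 368209 / 415.3
Step 2: Wing loading = 886.61 N/m^2

886.61


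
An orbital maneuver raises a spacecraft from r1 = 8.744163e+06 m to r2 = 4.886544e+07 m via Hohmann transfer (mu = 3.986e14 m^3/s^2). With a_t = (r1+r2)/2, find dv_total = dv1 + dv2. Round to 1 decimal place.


Step 1: Transfer semi-major axis a_t = (8.744163e+06 + 4.886544e+07) / 2 = 2.880480e+07 m
Step 2: v1 (circular at r1) = sqrt(mu/r1) = 6751.64 m/s
Step 3: v_t1 = sqrt(mu*(2/r1 - 1/a_t)) = 8793.83 m/s
Step 4: dv1 = |8793.83 - 6751.64| = 2042.18 m/s
Step 5: v2 (circular at r2) = 2856.06 m/s, v_t2 = 1573.6 m/s
Step 6: dv2 = |2856.06 - 1573.6| = 1282.46 m/s
Step 7: Total delta-v = 2042.18 + 1282.46 = 3324.6 m/s

3324.6


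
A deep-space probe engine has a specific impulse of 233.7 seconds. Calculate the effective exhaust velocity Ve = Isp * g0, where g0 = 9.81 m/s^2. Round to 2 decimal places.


Step 1: Ve = Isp * g0 = 233.7 * 9.81
Step 2: Ve = 2292.60 m/s

2292.60


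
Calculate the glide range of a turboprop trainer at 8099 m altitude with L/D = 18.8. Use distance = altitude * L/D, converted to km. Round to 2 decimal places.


Step 1: Glide distance = altitude * L/D = 8099 * 18.8 = 152261.2 m
Step 2: Convert to km: 152261.2 / 1000 = 152.26 km

152.26


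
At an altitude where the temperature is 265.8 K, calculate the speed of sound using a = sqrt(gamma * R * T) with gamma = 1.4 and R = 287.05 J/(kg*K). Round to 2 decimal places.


Step 1: gamma * R * T = 1.4 * 287.05 * 265.8 = 106817.046
Step 2: a = sqrt(106817.046) = 326.83 m/s

326.83


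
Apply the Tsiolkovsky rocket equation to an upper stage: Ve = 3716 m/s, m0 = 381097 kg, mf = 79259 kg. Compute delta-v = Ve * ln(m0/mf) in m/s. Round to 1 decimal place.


Step 1: Mass ratio m0/mf = 381097 / 79259 = 4.808249
Step 2: ln(4.808249) = 1.570333
Step 3: delta-v = 3716 * 1.570333 = 5835.4 m/s

5835.4


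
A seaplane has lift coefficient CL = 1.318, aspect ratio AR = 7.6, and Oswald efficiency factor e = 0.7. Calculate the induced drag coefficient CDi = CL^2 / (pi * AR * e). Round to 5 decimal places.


Step 1: CL^2 = 1.318^2 = 1.737124
Step 2: pi * AR * e = 3.14159 * 7.6 * 0.7 = 16.713273
Step 3: CDi = 1.737124 / 16.713273 = 0.10394

0.10394


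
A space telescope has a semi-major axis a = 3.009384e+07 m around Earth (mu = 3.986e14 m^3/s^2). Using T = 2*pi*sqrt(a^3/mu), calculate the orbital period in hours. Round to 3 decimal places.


Step 1: a^3 / mu = 2.725416e+22 / 3.986e14 = 6.837471e+07
Step 2: sqrt(6.837471e+07) = 8268.9005 s
Step 3: T = 2*pi * 8268.9005 = 51955.03 s
Step 4: T in hours = 51955.03 / 3600 = 14.432 hours

14.432


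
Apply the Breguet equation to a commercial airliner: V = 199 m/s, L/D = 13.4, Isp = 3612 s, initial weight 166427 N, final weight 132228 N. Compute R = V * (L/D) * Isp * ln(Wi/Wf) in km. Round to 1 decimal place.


Step 1: Coefficient = V * (L/D) * Isp = 199 * 13.4 * 3612 = 9631759.2 m
Step 2: Wi/Wf = 166427 / 132228 = 1.258637
Step 3: ln(1.258637) = 0.230029
Step 4: R = 9631759.2 * 0.230029 = 2215584.6 m = 2215.6 km

2215.6


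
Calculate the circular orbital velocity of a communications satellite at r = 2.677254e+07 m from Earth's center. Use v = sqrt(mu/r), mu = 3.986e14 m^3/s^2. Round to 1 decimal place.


Step 1: mu / r = 3.986e14 / 2.677254e+07 = 14888389.3721
Step 2: v = sqrt(14888389.3721) = 3858.5 m/s

3858.5


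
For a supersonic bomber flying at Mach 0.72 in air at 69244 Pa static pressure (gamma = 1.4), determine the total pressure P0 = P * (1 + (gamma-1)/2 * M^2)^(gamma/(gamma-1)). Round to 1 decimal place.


Step 1: (gamma-1)/2 * M^2 = 0.2 * 0.5184 = 0.10368
Step 2: 1 + 0.10368 = 1.10368
Step 3: Exponent gamma/(gamma-1) = 3.5
Step 4: P0 = 69244 * 1.10368^3.5 = 97798.7 Pa

97798.7


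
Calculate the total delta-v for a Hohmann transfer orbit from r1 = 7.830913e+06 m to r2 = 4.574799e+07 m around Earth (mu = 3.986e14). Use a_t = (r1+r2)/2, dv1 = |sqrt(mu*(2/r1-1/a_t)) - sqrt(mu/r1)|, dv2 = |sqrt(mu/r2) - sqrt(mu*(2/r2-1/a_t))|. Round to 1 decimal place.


Step 1: Transfer semi-major axis a_t = (7.830913e+06 + 4.574799e+07) / 2 = 2.678945e+07 m
Step 2: v1 (circular at r1) = sqrt(mu/r1) = 7134.48 m/s
Step 3: v_t1 = sqrt(mu*(2/r1 - 1/a_t)) = 9323.23 m/s
Step 4: dv1 = |9323.23 - 7134.48| = 2188.75 m/s
Step 5: v2 (circular at r2) = 2951.77 m/s, v_t2 = 1595.9 m/s
Step 6: dv2 = |2951.77 - 1595.9| = 1355.87 m/s
Step 7: Total delta-v = 2188.75 + 1355.87 = 3544.6 m/s

3544.6


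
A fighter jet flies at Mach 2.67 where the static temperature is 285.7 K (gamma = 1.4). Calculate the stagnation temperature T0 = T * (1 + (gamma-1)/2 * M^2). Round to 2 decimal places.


Step 1: (gamma-1)/2 = 0.2
Step 2: M^2 = 7.1289
Step 3: 1 + 0.2 * 7.1289 = 2.42578
Step 4: T0 = 285.7 * 2.42578 = 693.05 K

693.05


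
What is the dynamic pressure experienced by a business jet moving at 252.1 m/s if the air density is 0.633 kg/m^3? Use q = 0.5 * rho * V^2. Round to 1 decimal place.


Step 1: V^2 = 252.1^2 = 63554.41
Step 2: q = 0.5 * 0.633 * 63554.41
Step 3: q = 20115.0 Pa

20115.0


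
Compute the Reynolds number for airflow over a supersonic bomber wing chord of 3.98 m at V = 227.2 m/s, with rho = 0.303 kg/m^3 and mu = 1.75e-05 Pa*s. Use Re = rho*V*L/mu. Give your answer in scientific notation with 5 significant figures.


Step 1: Numerator = rho * V * L = 0.303 * 227.2 * 3.98 = 273.989568
Step 2: Re = 273.989568 / 1.75e-05
Step 3: Re = 1.5657e+07

1.5657e+07


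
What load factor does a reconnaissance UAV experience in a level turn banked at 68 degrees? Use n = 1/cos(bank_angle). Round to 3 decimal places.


Step 1: Convert 68 degrees to radians = 1.186824
Step 2: cos(68 deg) = 0.374607
Step 3: n = 1 / 0.374607 = 2.669

2.669


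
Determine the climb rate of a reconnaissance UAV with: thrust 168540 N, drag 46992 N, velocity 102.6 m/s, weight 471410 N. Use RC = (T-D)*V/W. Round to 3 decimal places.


Step 1: Excess thrust = T - D = 168540 - 46992 = 121548 N
Step 2: Excess power = 121548 * 102.6 = 12470824.8 W
Step 3: RC = 12470824.8 / 471410 = 26.454 m/s

26.454


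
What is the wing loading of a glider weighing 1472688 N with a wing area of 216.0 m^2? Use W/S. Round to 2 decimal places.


Step 1: Wing loading = W / S = 1472688 / 216.0
Step 2: Wing loading = 6818.00 N/m^2

6818.00


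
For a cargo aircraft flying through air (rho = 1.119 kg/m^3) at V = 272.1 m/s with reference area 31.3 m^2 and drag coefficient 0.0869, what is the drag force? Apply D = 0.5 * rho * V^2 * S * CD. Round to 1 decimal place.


Step 1: Dynamic pressure q = 0.5 * 1.119 * 272.1^2 = 41424.4904 Pa
Step 2: Drag D = q * S * CD = 41424.4904 * 31.3 * 0.0869
Step 3: D = 112673.4 N

112673.4


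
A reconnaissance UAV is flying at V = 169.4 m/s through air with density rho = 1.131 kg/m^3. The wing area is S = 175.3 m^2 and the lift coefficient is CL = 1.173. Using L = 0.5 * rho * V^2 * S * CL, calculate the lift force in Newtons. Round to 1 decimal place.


Step 1: Calculate dynamic pressure q = 0.5 * 1.131 * 169.4^2 = 0.5 * 1.131 * 28696.36 = 16227.7916 Pa
Step 2: Multiply by wing area and lift coefficient: L = 16227.7916 * 175.3 * 1.173
Step 3: L = 2844731.864 * 1.173 = 3336870.5 N

3336870.5


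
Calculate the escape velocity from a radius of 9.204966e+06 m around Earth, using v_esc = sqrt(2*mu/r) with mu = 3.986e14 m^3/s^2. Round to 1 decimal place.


Step 1: 2*mu/r = 2 * 3.986e14 / 9.204966e+06 = 86605425.8104
Step 2: v_esc = sqrt(86605425.8104) = 9306.2 m/s

9306.2


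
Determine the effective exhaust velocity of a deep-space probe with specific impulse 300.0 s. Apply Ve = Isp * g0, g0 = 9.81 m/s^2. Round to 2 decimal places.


Step 1: Ve = Isp * g0 = 300.0 * 9.81
Step 2: Ve = 2943.00 m/s

2943.00


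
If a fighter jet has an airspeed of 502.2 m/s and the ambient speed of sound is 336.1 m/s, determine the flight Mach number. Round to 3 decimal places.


Step 1: M = V / a = 502.2 / 336.1
Step 2: M = 1.494

1.494


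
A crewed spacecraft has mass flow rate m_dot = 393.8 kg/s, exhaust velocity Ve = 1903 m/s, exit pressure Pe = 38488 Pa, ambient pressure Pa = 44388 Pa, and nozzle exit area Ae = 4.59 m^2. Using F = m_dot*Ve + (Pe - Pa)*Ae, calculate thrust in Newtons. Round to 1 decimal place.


Step 1: Momentum thrust = m_dot * Ve = 393.8 * 1903 = 749401.4 N
Step 2: Pressure thrust = (Pe - Pa) * Ae = (38488 - 44388) * 4.59 = -27081.00 N
Step 3: Total thrust F = 749401.4 + -27081.00 = 722320.4 N

722320.4


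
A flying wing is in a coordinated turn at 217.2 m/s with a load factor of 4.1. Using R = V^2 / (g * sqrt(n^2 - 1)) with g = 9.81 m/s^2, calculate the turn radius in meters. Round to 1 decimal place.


Step 1: V^2 = 217.2^2 = 47175.84
Step 2: n^2 - 1 = 4.1^2 - 1 = 15.81
Step 3: sqrt(15.81) = 3.976179
Step 4: R = 47175.84 / (9.81 * 3.976179) = 1209.4 m

1209.4


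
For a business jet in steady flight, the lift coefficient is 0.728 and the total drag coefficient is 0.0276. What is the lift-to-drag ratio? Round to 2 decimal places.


Step 1: L/D = CL / CD = 0.728 / 0.0276
Step 2: L/D = 26.38

26.38


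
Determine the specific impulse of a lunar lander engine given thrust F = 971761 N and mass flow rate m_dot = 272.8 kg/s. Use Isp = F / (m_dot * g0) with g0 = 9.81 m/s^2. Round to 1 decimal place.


Step 1: m_dot * g0 = 272.8 * 9.81 = 2676.17
Step 2: Isp = 971761 / 2676.17 = 363.1 s

363.1


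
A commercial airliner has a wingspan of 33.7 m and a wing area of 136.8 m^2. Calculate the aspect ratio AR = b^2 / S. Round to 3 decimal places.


Step 1: b^2 = 33.7^2 = 1135.69
Step 2: AR = 1135.69 / 136.8 = 8.302

8.302


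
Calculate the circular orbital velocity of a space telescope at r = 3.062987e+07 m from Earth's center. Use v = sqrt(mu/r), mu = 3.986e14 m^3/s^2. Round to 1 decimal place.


Step 1: mu / r = 3.986e14 / 3.062987e+07 = 13013440.8014
Step 2: v = sqrt(13013440.8014) = 3607.4 m/s

3607.4


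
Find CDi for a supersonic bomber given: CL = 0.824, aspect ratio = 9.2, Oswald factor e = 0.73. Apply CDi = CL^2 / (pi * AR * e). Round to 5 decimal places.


Step 1: CL^2 = 0.824^2 = 0.678976
Step 2: pi * AR * e = 3.14159 * 9.2 * 0.73 = 21.098936
Step 3: CDi = 0.678976 / 21.098936 = 0.03218

0.03218


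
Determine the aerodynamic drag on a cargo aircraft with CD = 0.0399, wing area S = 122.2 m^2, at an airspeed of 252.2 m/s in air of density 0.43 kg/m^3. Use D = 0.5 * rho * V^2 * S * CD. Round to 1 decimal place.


Step 1: Dynamic pressure q = 0.5 * 0.43 * 252.2^2 = 13675.0406 Pa
Step 2: Drag D = q * S * CD = 13675.0406 * 122.2 * 0.0399
Step 3: D = 66676.5 N

66676.5


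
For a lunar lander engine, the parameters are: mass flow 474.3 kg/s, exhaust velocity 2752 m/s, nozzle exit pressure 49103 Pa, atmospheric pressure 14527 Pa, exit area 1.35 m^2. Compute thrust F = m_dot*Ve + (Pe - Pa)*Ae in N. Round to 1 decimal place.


Step 1: Momentum thrust = m_dot * Ve = 474.3 * 2752 = 1305273.6 N
Step 2: Pressure thrust = (Pe - Pa) * Ae = (49103 - 14527) * 1.35 = 46677.60 N
Step 3: Total thrust F = 1305273.6 + 46677.60 = 1351951.2 N

1351951.2


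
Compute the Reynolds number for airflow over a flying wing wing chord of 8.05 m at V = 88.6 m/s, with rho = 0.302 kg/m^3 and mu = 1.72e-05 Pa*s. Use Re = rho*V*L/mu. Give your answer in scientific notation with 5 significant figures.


Step 1: Numerator = rho * V * L = 0.302 * 88.6 * 8.05 = 215.39546
Step 2: Re = 215.39546 / 1.72e-05
Step 3: Re = 1.2523e+07

1.2523e+07


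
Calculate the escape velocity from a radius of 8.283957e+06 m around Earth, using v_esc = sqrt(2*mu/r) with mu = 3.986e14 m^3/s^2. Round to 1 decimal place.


Step 1: 2*mu/r = 2 * 3.986e14 / 8.283957e+06 = 96234203.0505
Step 2: v_esc = sqrt(96234203.0505) = 9809.9 m/s

9809.9


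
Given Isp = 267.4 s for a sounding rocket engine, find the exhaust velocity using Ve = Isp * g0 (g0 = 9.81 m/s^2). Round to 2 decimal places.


Step 1: Ve = Isp * g0 = 267.4 * 9.81
Step 2: Ve = 2623.19 m/s

2623.19


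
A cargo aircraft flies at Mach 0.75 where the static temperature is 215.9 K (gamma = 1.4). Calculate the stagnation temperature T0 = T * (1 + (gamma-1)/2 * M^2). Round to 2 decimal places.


Step 1: (gamma-1)/2 = 0.2
Step 2: M^2 = 0.5625
Step 3: 1 + 0.2 * 0.5625 = 1.1125
Step 4: T0 = 215.9 * 1.1125 = 240.19 K

240.19


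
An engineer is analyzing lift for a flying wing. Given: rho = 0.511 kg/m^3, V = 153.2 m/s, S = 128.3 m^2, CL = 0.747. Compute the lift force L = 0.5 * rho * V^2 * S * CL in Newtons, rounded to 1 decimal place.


Step 1: Calculate dynamic pressure q = 0.5 * 0.511 * 153.2^2 = 0.5 * 0.511 * 23470.24 = 5996.6463 Pa
Step 2: Multiply by wing area and lift coefficient: L = 5996.6463 * 128.3 * 0.747
Step 3: L = 769369.7229 * 0.747 = 574719.2 N

574719.2


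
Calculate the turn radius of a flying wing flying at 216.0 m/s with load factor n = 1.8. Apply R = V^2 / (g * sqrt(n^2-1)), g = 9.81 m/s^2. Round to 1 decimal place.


Step 1: V^2 = 216.0^2 = 46656.0
Step 2: n^2 - 1 = 1.8^2 - 1 = 2.24
Step 3: sqrt(2.24) = 1.496663
Step 4: R = 46656.0 / (9.81 * 1.496663) = 3177.7 m

3177.7


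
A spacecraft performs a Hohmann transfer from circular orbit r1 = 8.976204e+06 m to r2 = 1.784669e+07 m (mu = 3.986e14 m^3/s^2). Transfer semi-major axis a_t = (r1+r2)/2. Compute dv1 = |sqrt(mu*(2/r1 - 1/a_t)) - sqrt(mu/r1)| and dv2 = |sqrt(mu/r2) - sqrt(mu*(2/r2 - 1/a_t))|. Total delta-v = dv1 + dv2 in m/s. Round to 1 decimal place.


Step 1: Transfer semi-major axis a_t = (8.976204e+06 + 1.784669e+07) / 2 = 1.341145e+07 m
Step 2: v1 (circular at r1) = sqrt(mu/r1) = 6663.81 m/s
Step 3: v_t1 = sqrt(mu*(2/r1 - 1/a_t)) = 7687.11 m/s
Step 4: dv1 = |7687.11 - 6663.81| = 1023.31 m/s
Step 5: v2 (circular at r2) = 4725.96 m/s, v_t2 = 3866.32 m/s
Step 6: dv2 = |4725.96 - 3866.32| = 859.63 m/s
Step 7: Total delta-v = 1023.31 + 859.63 = 1882.9 m/s

1882.9


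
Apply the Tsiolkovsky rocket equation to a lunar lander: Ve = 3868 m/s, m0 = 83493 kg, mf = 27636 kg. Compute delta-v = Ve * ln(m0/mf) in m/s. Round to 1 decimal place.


Step 1: Mass ratio m0/mf = 83493 / 27636 = 3.021168
Step 2: ln(3.021168) = 1.105644
Step 3: delta-v = 3868 * 1.105644 = 4276.6 m/s

4276.6


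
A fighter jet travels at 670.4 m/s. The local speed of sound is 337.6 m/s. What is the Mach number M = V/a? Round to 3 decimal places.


Step 1: M = V / a = 670.4 / 337.6
Step 2: M = 1.986

1.986


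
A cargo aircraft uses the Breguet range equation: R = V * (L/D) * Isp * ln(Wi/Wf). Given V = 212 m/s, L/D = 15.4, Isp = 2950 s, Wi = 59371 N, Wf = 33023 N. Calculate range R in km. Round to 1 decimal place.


Step 1: Coefficient = V * (L/D) * Isp = 212 * 15.4 * 2950 = 9631160.0 m
Step 2: Wi/Wf = 59371 / 33023 = 1.797868
Step 3: ln(1.797868) = 0.586602
Step 4: R = 9631160.0 * 0.586602 = 5649653.9 m = 5649.7 km

5649.7


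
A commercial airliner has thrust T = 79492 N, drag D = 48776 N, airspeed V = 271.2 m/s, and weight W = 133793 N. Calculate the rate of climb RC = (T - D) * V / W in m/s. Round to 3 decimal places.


Step 1: Excess thrust = T - D = 79492 - 48776 = 30716 N
Step 2: Excess power = 30716 * 271.2 = 8330179.2 W
Step 3: RC = 8330179.2 / 133793 = 62.262 m/s

62.262


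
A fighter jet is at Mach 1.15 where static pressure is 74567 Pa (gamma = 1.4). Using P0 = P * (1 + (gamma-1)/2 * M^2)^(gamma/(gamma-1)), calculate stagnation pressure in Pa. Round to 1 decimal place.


Step 1: (gamma-1)/2 * M^2 = 0.2 * 1.3225 = 0.2645
Step 2: 1 + 0.2645 = 1.2645
Step 3: Exponent gamma/(gamma-1) = 3.5
Step 4: P0 = 74567 * 1.2645^3.5 = 169536.3 Pa

169536.3


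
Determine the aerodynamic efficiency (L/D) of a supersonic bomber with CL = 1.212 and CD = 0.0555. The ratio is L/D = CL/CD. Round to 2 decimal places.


Step 1: L/D = CL / CD = 1.212 / 0.0555
Step 2: L/D = 21.84

21.84


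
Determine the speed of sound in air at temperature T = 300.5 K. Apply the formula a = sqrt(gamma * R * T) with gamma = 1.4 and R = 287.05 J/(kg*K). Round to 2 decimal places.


Step 1: gamma * R * T = 1.4 * 287.05 * 300.5 = 120761.935
Step 2: a = sqrt(120761.935) = 347.51 m/s

347.51


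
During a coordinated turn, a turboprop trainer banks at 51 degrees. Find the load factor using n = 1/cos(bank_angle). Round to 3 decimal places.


Step 1: Convert 51 degrees to radians = 0.890118
Step 2: cos(51 deg) = 0.62932
Step 3: n = 1 / 0.62932 = 1.589

1.589


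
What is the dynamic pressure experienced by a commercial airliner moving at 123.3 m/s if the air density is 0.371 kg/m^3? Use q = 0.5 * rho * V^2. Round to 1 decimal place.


Step 1: V^2 = 123.3^2 = 15202.89
Step 2: q = 0.5 * 0.371 * 15202.89
Step 3: q = 2820.1 Pa

2820.1


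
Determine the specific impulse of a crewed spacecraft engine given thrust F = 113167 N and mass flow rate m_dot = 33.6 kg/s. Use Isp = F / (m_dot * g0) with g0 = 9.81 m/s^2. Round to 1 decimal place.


Step 1: m_dot * g0 = 33.6 * 9.81 = 329.62
Step 2: Isp = 113167 / 329.62 = 343.3 s

343.3


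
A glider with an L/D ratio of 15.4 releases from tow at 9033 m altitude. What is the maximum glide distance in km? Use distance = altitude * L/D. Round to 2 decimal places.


Step 1: Glide distance = altitude * L/D = 9033 * 15.4 = 139108.2 m
Step 2: Convert to km: 139108.2 / 1000 = 139.11 km

139.11


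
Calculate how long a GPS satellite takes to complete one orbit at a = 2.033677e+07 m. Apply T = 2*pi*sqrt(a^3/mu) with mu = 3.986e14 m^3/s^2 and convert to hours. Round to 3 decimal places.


Step 1: a^3 / mu = 8.410967e+21 / 3.986e14 = 2.110127e+07
Step 2: sqrt(2.110127e+07) = 4593.6121 s
Step 3: T = 2*pi * 4593.6121 = 28862.52 s
Step 4: T in hours = 28862.52 / 3600 = 8.017 hours

8.017


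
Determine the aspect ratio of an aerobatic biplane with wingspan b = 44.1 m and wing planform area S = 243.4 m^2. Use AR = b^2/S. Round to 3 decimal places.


Step 1: b^2 = 44.1^2 = 1944.81
Step 2: AR = 1944.81 / 243.4 = 7.990

7.990


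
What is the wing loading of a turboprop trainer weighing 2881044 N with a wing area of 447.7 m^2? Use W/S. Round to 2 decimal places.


Step 1: Wing loading = W / S = 2881044 / 447.7
Step 2: Wing loading = 6435.21 N/m^2

6435.21


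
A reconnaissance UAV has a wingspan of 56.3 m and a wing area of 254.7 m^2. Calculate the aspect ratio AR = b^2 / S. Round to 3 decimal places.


Step 1: b^2 = 56.3^2 = 3169.69
Step 2: AR = 3169.69 / 254.7 = 12.445

12.445


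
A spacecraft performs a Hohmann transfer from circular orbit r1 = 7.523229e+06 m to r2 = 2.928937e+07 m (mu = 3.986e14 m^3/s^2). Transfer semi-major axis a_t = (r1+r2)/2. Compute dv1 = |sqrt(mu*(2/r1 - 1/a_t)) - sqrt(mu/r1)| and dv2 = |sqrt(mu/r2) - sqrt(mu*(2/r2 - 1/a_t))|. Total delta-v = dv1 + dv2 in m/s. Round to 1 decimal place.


Step 1: Transfer semi-major axis a_t = (7.523229e+06 + 2.928937e+07) / 2 = 1.840630e+07 m
Step 2: v1 (circular at r1) = sqrt(mu/r1) = 7278.91 m/s
Step 3: v_t1 = sqrt(mu*(2/r1 - 1/a_t)) = 9182.02 m/s
Step 4: dv1 = |9182.02 - 7278.91| = 1903.11 m/s
Step 5: v2 (circular at r2) = 3689.04 m/s, v_t2 = 2358.48 m/s
Step 6: dv2 = |3689.04 - 2358.48| = 1330.56 m/s
Step 7: Total delta-v = 1903.11 + 1330.56 = 3233.7 m/s

3233.7


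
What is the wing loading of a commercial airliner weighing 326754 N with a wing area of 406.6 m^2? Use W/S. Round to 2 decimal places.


Step 1: Wing loading = W / S = 326754 / 406.6
Step 2: Wing loading = 803.63 N/m^2

803.63


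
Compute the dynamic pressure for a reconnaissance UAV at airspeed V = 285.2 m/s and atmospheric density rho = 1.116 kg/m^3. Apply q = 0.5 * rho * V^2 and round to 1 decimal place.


Step 1: V^2 = 285.2^2 = 81339.04
Step 2: q = 0.5 * 1.116 * 81339.04
Step 3: q = 45387.2 Pa

45387.2


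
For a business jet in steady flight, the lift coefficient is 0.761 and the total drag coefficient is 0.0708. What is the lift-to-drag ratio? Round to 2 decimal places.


Step 1: L/D = CL / CD = 0.761 / 0.0708
Step 2: L/D = 10.75

10.75


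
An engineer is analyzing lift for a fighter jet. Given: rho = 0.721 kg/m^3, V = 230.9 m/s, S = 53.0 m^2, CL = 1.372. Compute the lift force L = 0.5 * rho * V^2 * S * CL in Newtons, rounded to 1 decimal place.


Step 1: Calculate dynamic pressure q = 0.5 * 0.721 * 230.9^2 = 0.5 * 0.721 * 53314.81 = 19219.989 Pa
Step 2: Multiply by wing area and lift coefficient: L = 19219.989 * 53.0 * 1.372
Step 3: L = 1018659.4173 * 1.372 = 1397600.7 N

1397600.7


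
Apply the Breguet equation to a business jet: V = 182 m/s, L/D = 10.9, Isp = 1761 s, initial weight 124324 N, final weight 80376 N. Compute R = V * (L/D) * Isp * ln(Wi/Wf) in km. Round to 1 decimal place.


Step 1: Coefficient = V * (L/D) * Isp = 182 * 10.9 * 1761 = 3493471.8 m
Step 2: Wi/Wf = 124324 / 80376 = 1.54678
Step 3: ln(1.54678) = 0.436175
Step 4: R = 3493471.8 * 0.436175 = 1523766.6 m = 1523.8 km

1523.8


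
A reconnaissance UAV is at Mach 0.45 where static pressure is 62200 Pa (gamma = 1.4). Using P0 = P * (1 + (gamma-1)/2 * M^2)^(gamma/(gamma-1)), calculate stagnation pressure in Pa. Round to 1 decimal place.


Step 1: (gamma-1)/2 * M^2 = 0.2 * 0.2025 = 0.0405
Step 2: 1 + 0.0405 = 1.0405
Step 3: Exponent gamma/(gamma-1) = 3.5
Step 4: P0 = 62200 * 1.0405^3.5 = 71472.3 Pa

71472.3


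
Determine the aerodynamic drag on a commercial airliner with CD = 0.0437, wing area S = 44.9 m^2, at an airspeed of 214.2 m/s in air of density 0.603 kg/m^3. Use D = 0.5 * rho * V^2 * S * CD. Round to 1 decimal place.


Step 1: Dynamic pressure q = 0.5 * 0.603 * 214.2^2 = 13833.3145 Pa
Step 2: Drag D = q * S * CD = 13833.3145 * 44.9 * 0.0437
Step 3: D = 27142.8 N

27142.8


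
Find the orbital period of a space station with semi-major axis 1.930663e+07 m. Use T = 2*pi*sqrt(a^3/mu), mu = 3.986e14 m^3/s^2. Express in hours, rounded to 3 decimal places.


Step 1: a^3 / mu = 7.196468e+21 / 3.986e14 = 1.805436e+07
Step 2: sqrt(1.805436e+07) = 4249.0424 s
Step 3: T = 2*pi * 4249.0424 = 26697.52 s
Step 4: T in hours = 26697.52 / 3600 = 7.416 hours

7.416


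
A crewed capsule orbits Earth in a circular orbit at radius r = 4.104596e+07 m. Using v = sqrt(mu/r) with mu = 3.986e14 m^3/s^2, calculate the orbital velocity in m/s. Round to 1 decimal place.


Step 1: mu / r = 3.986e14 / 4.104596e+07 = 9711065.3521
Step 2: v = sqrt(9711065.3521) = 3116.3 m/s

3116.3


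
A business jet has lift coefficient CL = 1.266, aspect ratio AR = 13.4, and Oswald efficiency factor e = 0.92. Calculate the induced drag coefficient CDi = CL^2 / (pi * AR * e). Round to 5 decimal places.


Step 1: CL^2 = 1.266^2 = 1.602756
Step 2: pi * AR * e = 3.14159 * 13.4 * 0.92 = 38.729554
Step 3: CDi = 1.602756 / 38.729554 = 0.04138

0.04138


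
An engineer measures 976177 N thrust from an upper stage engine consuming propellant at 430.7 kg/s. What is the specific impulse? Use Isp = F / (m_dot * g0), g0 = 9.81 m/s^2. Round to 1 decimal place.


Step 1: m_dot * g0 = 430.7 * 9.81 = 4225.17
Step 2: Isp = 976177 / 4225.17 = 231.0 s

231.0


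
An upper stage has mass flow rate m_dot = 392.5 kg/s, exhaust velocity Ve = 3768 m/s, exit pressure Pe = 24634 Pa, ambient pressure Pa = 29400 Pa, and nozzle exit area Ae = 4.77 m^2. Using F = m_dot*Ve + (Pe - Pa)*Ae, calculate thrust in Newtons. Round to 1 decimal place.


Step 1: Momentum thrust = m_dot * Ve = 392.5 * 3768 = 1478940.0 N
Step 2: Pressure thrust = (Pe - Pa) * Ae = (24634 - 29400) * 4.77 = -22733.82 N
Step 3: Total thrust F = 1478940.0 + -22733.82 = 1456206.2 N

1456206.2


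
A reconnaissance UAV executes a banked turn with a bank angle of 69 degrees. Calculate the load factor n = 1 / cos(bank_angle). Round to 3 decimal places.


Step 1: Convert 69 degrees to radians = 1.204277
Step 2: cos(69 deg) = 0.358368
Step 3: n = 1 / 0.358368 = 2.790

2.790


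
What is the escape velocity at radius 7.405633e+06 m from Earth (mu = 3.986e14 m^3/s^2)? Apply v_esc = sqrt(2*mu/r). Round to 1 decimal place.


Step 1: 2*mu/r = 2 * 3.986e14 / 7.405633e+06 = 107647786.489
Step 2: v_esc = sqrt(107647786.489) = 10375.3 m/s

10375.3


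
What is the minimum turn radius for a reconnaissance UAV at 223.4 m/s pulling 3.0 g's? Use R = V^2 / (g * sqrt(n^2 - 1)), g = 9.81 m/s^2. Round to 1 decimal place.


Step 1: V^2 = 223.4^2 = 49907.56
Step 2: n^2 - 1 = 3.0^2 - 1 = 8.0
Step 3: sqrt(8.0) = 2.828427
Step 4: R = 49907.56 / (9.81 * 2.828427) = 1798.7 m

1798.7


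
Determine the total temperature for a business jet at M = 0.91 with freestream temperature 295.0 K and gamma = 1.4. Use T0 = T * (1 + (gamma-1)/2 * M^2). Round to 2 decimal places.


Step 1: (gamma-1)/2 = 0.2
Step 2: M^2 = 0.8281
Step 3: 1 + 0.2 * 0.8281 = 1.16562
Step 4: T0 = 295.0 * 1.16562 = 343.86 K

343.86


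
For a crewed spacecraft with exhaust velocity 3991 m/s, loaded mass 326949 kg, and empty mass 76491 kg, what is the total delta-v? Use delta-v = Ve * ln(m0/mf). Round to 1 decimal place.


Step 1: Mass ratio m0/mf = 326949 / 76491 = 4.274346
Step 2: ln(4.274346) = 1.452631
Step 3: delta-v = 3991 * 1.452631 = 5797.5 m/s

5797.5


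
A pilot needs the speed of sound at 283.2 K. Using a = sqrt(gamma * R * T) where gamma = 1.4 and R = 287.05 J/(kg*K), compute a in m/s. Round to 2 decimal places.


Step 1: gamma * R * T = 1.4 * 287.05 * 283.2 = 113809.584
Step 2: a = sqrt(113809.584) = 337.36 m/s

337.36


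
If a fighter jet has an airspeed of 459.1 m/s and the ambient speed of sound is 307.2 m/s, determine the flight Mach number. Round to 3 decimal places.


Step 1: M = V / a = 459.1 / 307.2
Step 2: M = 1.494

1.494


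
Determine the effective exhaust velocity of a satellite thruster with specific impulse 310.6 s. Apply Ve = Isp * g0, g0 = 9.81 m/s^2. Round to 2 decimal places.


Step 1: Ve = Isp * g0 = 310.6 * 9.81
Step 2: Ve = 3046.99 m/s

3046.99


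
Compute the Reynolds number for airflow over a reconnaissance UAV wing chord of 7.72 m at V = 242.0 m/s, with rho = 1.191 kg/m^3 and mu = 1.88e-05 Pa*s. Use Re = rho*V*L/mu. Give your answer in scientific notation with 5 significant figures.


Step 1: Numerator = rho * V * L = 1.191 * 242.0 * 7.72 = 2225.07384
Step 2: Re = 2225.07384 / 1.88e-05
Step 3: Re = 1.1835e+08

1.1835e+08


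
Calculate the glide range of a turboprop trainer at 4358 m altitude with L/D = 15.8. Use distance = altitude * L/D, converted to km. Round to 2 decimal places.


Step 1: Glide distance = altitude * L/D = 4358 * 15.8 = 68856.4 m
Step 2: Convert to km: 68856.4 / 1000 = 68.86 km

68.86


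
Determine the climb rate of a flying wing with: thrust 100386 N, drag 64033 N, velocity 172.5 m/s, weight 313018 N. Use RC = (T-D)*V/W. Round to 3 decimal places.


Step 1: Excess thrust = T - D = 100386 - 64033 = 36353 N
Step 2: Excess power = 36353 * 172.5 = 6270892.5 W
Step 3: RC = 6270892.5 / 313018 = 20.034 m/s

20.034


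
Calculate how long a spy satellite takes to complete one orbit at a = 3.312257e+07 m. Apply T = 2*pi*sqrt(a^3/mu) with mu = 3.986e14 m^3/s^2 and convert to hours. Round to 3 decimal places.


Step 1: a^3 / mu = 3.633893e+22 / 3.986e14 = 9.116640e+07
Step 2: sqrt(9.116640e+07) = 9548.1095 s
Step 3: T = 2*pi * 9548.1095 = 59992.54 s
Step 4: T in hours = 59992.54 / 3600 = 16.665 hours

16.665


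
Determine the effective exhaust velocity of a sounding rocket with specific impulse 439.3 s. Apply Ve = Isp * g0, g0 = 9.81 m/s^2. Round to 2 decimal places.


Step 1: Ve = Isp * g0 = 439.3 * 9.81
Step 2: Ve = 4309.53 m/s

4309.53


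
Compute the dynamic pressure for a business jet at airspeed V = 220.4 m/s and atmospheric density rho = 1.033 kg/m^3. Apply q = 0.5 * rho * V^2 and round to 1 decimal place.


Step 1: V^2 = 220.4^2 = 48576.16
Step 2: q = 0.5 * 1.033 * 48576.16
Step 3: q = 25089.6 Pa

25089.6


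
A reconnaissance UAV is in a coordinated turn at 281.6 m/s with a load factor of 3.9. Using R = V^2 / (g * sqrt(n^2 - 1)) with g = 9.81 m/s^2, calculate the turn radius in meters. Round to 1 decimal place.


Step 1: V^2 = 281.6^2 = 79298.56
Step 2: n^2 - 1 = 3.9^2 - 1 = 14.21
Step 3: sqrt(14.21) = 3.769615
Step 4: R = 79298.56 / (9.81 * 3.769615) = 2144.4 m

2144.4


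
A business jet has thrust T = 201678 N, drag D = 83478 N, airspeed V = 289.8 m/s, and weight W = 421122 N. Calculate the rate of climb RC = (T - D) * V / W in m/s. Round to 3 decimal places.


Step 1: Excess thrust = T - D = 201678 - 83478 = 118200 N
Step 2: Excess power = 118200 * 289.8 = 34254360.0 W
Step 3: RC = 34254360.0 / 421122 = 81.341 m/s

81.341


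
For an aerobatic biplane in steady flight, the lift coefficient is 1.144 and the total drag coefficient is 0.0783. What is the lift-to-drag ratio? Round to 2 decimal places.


Step 1: L/D = CL / CD = 1.144 / 0.0783
Step 2: L/D = 14.61

14.61


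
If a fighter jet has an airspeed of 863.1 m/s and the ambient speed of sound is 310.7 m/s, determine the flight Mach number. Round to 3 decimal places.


Step 1: M = V / a = 863.1 / 310.7
Step 2: M = 2.778

2.778


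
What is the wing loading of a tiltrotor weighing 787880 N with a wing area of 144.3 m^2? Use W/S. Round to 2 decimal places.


Step 1: Wing loading = W / S = 787880 / 144.3
Step 2: Wing loading = 5460.01 N/m^2

5460.01


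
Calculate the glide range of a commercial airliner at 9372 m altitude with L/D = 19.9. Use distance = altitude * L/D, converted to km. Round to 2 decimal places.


Step 1: Glide distance = altitude * L/D = 9372 * 19.9 = 186502.8 m
Step 2: Convert to km: 186502.8 / 1000 = 186.50 km

186.50


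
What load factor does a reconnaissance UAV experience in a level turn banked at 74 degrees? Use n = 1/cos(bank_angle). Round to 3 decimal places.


Step 1: Convert 74 degrees to radians = 1.291544
Step 2: cos(74 deg) = 0.275637
Step 3: n = 1 / 0.275637 = 3.628

3.628


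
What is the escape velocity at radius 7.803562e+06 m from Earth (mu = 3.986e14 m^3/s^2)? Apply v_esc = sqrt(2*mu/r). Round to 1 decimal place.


Step 1: 2*mu/r = 2 * 3.986e14 / 7.803562e+06 = 102158475.8345
Step 2: v_esc = sqrt(102158475.8345) = 10107.3 m/s

10107.3


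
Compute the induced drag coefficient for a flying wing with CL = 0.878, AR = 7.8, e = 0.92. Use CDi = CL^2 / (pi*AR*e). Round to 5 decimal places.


Step 1: CL^2 = 0.878^2 = 0.770884
Step 2: pi * AR * e = 3.14159 * 7.8 * 0.92 = 22.544069
Step 3: CDi = 0.770884 / 22.544069 = 0.03419

0.03419


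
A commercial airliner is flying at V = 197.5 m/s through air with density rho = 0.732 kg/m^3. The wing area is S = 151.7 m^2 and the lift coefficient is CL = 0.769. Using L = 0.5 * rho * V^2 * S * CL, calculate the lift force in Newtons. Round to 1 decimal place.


Step 1: Calculate dynamic pressure q = 0.5 * 0.732 * 197.5^2 = 0.5 * 0.732 * 39006.25 = 14276.2875 Pa
Step 2: Multiply by wing area and lift coefficient: L = 14276.2875 * 151.7 * 0.769
Step 3: L = 2165712.8137 * 0.769 = 1665433.2 N

1665433.2


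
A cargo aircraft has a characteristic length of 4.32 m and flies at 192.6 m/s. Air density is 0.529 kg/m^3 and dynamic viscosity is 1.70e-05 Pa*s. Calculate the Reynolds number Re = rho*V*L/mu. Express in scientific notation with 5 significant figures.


Step 1: Numerator = rho * V * L = 0.529 * 192.6 * 4.32 = 440.144928
Step 2: Re = 440.144928 / 1.70e-05
Step 3: Re = 2.5891e+07

2.5891e+07


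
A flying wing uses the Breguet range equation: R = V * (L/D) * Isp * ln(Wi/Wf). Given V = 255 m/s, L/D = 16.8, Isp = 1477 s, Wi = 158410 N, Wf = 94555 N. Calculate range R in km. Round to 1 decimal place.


Step 1: Coefficient = V * (L/D) * Isp = 255 * 16.8 * 1477 = 6327468.0 m
Step 2: Wi/Wf = 158410 / 94555 = 1.675321
Step 3: ln(1.675321) = 0.516005
Step 4: R = 6327468.0 * 0.516005 = 3265004.7 m = 3265.0 km

3265.0


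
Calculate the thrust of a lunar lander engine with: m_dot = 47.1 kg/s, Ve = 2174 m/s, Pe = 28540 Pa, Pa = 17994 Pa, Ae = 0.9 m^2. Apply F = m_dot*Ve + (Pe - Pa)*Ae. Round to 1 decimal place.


Step 1: Momentum thrust = m_dot * Ve = 47.1 * 2174 = 102395.4 N
Step 2: Pressure thrust = (Pe - Pa) * Ae = (28540 - 17994) * 0.9 = 9491.4 N
Step 3: Total thrust F = 102395.4 + 9491.4 = 111886.8 N

111886.8


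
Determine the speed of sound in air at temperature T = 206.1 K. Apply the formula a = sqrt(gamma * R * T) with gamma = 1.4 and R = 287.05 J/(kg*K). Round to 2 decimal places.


Step 1: gamma * R * T = 1.4 * 287.05 * 206.1 = 82825.407
Step 2: a = sqrt(82825.407) = 287.79 m/s

287.79


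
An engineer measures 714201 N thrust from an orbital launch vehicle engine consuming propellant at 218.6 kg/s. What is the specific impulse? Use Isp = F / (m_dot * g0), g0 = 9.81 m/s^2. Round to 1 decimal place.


Step 1: m_dot * g0 = 218.6 * 9.81 = 2144.47
Step 2: Isp = 714201 / 2144.47 = 333.0 s

333.0


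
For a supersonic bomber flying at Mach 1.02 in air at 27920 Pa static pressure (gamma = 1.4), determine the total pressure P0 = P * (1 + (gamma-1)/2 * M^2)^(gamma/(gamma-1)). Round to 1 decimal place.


Step 1: (gamma-1)/2 * M^2 = 0.2 * 1.0404 = 0.20808
Step 2: 1 + 0.20808 = 1.20808
Step 3: Exponent gamma/(gamma-1) = 3.5
Step 4: P0 = 27920 * 1.20808^3.5 = 54106.6 Pa

54106.6


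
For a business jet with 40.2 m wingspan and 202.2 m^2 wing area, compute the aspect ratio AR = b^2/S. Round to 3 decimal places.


Step 1: b^2 = 40.2^2 = 1616.04
Step 2: AR = 1616.04 / 202.2 = 7.992

7.992


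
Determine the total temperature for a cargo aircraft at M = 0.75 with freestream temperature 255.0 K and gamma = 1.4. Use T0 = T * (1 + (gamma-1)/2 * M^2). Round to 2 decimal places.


Step 1: (gamma-1)/2 = 0.2
Step 2: M^2 = 0.5625
Step 3: 1 + 0.2 * 0.5625 = 1.1125
Step 4: T0 = 255.0 * 1.1125 = 283.69 K

283.69


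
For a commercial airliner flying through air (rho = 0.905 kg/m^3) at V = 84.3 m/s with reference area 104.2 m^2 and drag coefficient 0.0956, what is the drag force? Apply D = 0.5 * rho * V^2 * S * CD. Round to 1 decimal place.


Step 1: Dynamic pressure q = 0.5 * 0.905 * 84.3^2 = 3215.6867 Pa
Step 2: Drag D = q * S * CD = 3215.6867 * 104.2 * 0.0956
Step 3: D = 32033.1 N

32033.1


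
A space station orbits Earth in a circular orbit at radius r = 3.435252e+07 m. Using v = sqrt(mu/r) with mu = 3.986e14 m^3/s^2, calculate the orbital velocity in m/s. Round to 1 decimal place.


Step 1: mu / r = 3.986e14 / 3.435252e+07 = 11603224.4505
Step 2: v = sqrt(11603224.4505) = 3406.4 m/s

3406.4


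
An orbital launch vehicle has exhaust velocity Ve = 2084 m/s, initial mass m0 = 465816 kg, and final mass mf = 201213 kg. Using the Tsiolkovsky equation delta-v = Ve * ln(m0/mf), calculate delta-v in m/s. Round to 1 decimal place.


Step 1: Mass ratio m0/mf = 465816 / 201213 = 2.315039
Step 2: ln(2.315039) = 0.839427
Step 3: delta-v = 2084 * 0.839427 = 1749.4 m/s

1749.4


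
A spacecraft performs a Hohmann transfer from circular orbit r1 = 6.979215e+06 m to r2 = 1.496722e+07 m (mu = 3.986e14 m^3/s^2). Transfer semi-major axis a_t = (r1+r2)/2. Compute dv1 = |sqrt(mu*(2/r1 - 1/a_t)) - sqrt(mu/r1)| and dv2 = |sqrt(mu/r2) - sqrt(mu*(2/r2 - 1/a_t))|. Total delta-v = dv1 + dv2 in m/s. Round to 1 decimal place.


Step 1: Transfer semi-major axis a_t = (6.979215e+06 + 1.496722e+07) / 2 = 1.097322e+07 m
Step 2: v1 (circular at r1) = sqrt(mu/r1) = 7557.28 m/s
Step 3: v_t1 = sqrt(mu*(2/r1 - 1/a_t)) = 8826.1 m/s
Step 4: dv1 = |8826.1 - 7557.28| = 1268.82 m/s
Step 5: v2 (circular at r2) = 5160.57 m/s, v_t2 = 4115.61 m/s
Step 6: dv2 = |5160.57 - 4115.61| = 1044.96 m/s
Step 7: Total delta-v = 1268.82 + 1044.96 = 2313.8 m/s

2313.8


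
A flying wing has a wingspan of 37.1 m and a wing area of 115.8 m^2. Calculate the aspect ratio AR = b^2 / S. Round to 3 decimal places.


Step 1: b^2 = 37.1^2 = 1376.41
Step 2: AR = 1376.41 / 115.8 = 11.886

11.886


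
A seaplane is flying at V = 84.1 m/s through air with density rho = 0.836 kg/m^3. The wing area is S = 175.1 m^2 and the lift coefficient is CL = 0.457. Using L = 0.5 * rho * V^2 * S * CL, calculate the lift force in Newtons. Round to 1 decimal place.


Step 1: Calculate dynamic pressure q = 0.5 * 0.836 * 84.1^2 = 0.5 * 0.836 * 7072.81 = 2956.4346 Pa
Step 2: Multiply by wing area and lift coefficient: L = 2956.4346 * 175.1 * 0.457
Step 3: L = 517671.695 * 0.457 = 236576.0 N

236576.0


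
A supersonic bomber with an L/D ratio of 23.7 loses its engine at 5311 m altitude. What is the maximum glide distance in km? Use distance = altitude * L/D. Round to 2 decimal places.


Step 1: Glide distance = altitude * L/D = 5311 * 23.7 = 125870.7 m
Step 2: Convert to km: 125870.7 / 1000 = 125.87 km

125.87


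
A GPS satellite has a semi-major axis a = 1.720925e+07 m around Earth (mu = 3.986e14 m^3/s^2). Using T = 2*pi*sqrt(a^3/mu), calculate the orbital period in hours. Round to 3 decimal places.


Step 1: a^3 / mu = 5.096662e+21 / 3.986e14 = 1.278641e+07
Step 2: sqrt(1.278641e+07) = 3575.8086 s
Step 3: T = 2*pi * 3575.8086 = 22467.47 s
Step 4: T in hours = 22467.47 / 3600 = 6.241 hours

6.241


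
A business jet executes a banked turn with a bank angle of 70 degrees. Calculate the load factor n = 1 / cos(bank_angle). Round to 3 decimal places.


Step 1: Convert 70 degrees to radians = 1.22173
Step 2: cos(70 deg) = 0.34202
Step 3: n = 1 / 0.34202 = 2.924

2.924


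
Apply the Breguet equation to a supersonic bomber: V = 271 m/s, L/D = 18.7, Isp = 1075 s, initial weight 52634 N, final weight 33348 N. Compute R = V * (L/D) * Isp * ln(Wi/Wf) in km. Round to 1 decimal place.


Step 1: Coefficient = V * (L/D) * Isp = 271 * 18.7 * 1075 = 5447777.5 m
Step 2: Wi/Wf = 52634 / 33348 = 1.578326
Step 3: ln(1.578326) = 0.456364
Step 4: R = 5447777.5 * 0.456364 = 2486172.2 m = 2486.2 km

2486.2


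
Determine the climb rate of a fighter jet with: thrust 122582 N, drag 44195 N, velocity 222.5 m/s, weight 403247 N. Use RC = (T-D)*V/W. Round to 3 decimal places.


Step 1: Excess thrust = T - D = 122582 - 44195 = 78387 N
Step 2: Excess power = 78387 * 222.5 = 17441107.5 W
Step 3: RC = 17441107.5 / 403247 = 43.252 m/s

43.252


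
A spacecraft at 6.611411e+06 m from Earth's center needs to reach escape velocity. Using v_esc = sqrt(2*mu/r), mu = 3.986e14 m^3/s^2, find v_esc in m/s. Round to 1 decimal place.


Step 1: 2*mu/r = 2 * 3.986e14 / 6.611411e+06 = 120579404.3057
Step 2: v_esc = sqrt(120579404.3057) = 10980.9 m/s

10980.9


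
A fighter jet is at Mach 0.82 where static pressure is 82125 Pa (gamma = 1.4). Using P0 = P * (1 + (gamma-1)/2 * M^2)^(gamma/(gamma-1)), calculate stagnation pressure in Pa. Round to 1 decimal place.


Step 1: (gamma-1)/2 * M^2 = 0.2 * 0.6724 = 0.13448
Step 2: 1 + 0.13448 = 1.13448
Step 3: Exponent gamma/(gamma-1) = 3.5
Step 4: P0 = 82125 * 1.13448^3.5 = 127721.6 Pa

127721.6


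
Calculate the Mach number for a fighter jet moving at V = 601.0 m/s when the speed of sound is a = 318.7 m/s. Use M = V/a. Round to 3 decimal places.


Step 1: M = V / a = 601.0 / 318.7
Step 2: M = 1.886

1.886


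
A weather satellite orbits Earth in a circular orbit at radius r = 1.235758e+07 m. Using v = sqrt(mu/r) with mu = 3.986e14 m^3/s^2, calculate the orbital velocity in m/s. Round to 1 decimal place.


Step 1: mu / r = 3.986e14 / 1.235758e+07 = 32255506.337
Step 2: v = sqrt(32255506.337) = 5679.4 m/s

5679.4
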